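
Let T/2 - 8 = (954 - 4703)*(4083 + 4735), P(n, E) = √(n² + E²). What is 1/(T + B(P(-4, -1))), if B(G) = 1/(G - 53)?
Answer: -184599635669/12205238355704705257 + √17/12205238355704705257 ≈ -1.5125e-8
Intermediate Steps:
P(n, E) = √(E² + n²)
T = -66117348 (T = 16 + 2*((954 - 4703)*(4083 + 4735)) = 16 + 2*(-3749*8818) = 16 + 2*(-33058682) = 16 - 66117364 = -66117348)
B(G) = 1/(-53 + G)
1/(T + B(P(-4, -1))) = 1/(-66117348 + 1/(-53 + √((-1)² + (-4)²))) = 1/(-66117348 + 1/(-53 + √(1 + 16))) = 1/(-66117348 + 1/(-53 + √17))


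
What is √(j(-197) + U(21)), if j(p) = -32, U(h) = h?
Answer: I*√11 ≈ 3.3166*I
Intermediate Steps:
√(j(-197) + U(21)) = √(-32 + 21) = √(-11) = I*√11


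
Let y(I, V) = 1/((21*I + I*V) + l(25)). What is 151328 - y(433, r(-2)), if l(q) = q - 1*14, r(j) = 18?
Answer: 2557140543/16898 ≈ 1.5133e+5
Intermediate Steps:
l(q) = -14 + q (l(q) = q - 14 = -14 + q)
y(I, V) = 1/(11 + 21*I + I*V) (y(I, V) = 1/((21*I + I*V) + (-14 + 25)) = 1/((21*I + I*V) + 11) = 1/(11 + 21*I + I*V))
151328 - y(433, r(-2)) = 151328 - 1/(11 + 21*433 + 433*18) = 151328 - 1/(11 + 9093 + 7794) = 151328 - 1/16898 = 2557140543/16898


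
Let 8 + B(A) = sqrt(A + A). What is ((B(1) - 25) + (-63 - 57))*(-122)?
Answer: 18666 - 122*sqrt(2) ≈ 18493.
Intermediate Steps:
B(A) = -8 + sqrt(2)*sqrt(A) (B(A) = -8 + sqrt(A + A) = -8 + sqrt(2*A) = -8 + sqrt(2)*sqrt(A))
((B(1) - 25) + (-63 - 57))*(-122) = (((-8 + sqrt(2)*sqrt(1)) - 25) + (-63 - 57))*(-122) = (((-8 + sqrt(2)*1) - 25) - 120)*(-122) = (((-8 + sqrt(2)) - 25) - 120)*(-122) = ((-33 + sqrt(2)) - 120)*(-122) = (-153 + sqrt(2))*(-122) = 18666 - 122*sqrt(2)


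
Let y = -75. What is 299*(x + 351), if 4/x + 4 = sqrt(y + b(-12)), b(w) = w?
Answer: 10804963/103 - 1196*I*sqrt(87)/103 ≈ 1.049e+5 - 108.31*I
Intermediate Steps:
x = 4/(-4 + I*sqrt(87)) (x = 4/(-4 + sqrt(-75 - 12)) = 4/(-4 + sqrt(-87)) = 4/(-4 + I*sqrt(87)) ≈ -0.15534 - 0.36223*I)
299*(x + 351) = 299*((-16/103 - 4*I*sqrt(87)/103) + 351) = 299*(36137/103 - 4*I*sqrt(87)/103) = 10804963/103 - 1196*I*sqrt(87)/103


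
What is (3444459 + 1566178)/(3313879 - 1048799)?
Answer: 5010637/2265080 ≈ 2.2121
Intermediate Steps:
(3444459 + 1566178)/(3313879 - 1048799) = 5010637/2265080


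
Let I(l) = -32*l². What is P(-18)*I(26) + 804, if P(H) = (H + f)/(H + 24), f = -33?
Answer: 184676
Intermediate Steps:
P(H) = (-33 + H)/(24 + H) (P(H) = (H - 33)/(H + 24) = (-33 + H)/(24 + H))
P(-18)*I(26) + 804 = ((-33 - 18)/(24 - 18))*(-32*26²) + 804 = (-51/6)*(-32*676) + 804 = ((⅙)*(-51))*(-21632) + 804 = -17/2*(-21632) + 804 = 183872 + 804 = 184676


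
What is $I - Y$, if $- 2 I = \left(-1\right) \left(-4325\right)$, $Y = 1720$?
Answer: $- \frac{7765}{2} \approx -3882.5$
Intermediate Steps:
$I = - \frac{4325}{2}$ ($I = - \frac{\left(-1\right) \left(-4325\right)}{2} = \left(- \frac{1}{2}\right) 4325 = - \frac{4325}{2} \approx -2162.5$)
$I - Y = - \frac{4325}{2} - 1720 = - \frac{7765}{2}$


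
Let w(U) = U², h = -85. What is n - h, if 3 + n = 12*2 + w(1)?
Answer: 107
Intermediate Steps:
n = 22 (n = -3 + (12*2 + 1²) = -3 + (24 + 1) = -3 + 25 = 22)
n - h = 22 - 1*(-85) = 22 + 85 = 107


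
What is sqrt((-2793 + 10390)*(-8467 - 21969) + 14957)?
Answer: I*sqrt(231207335) ≈ 15206.0*I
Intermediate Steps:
sqrt((-2793 + 10390)*(-8467 - 21969) + 14957) = sqrt(7597*(-30436) + 14957) = sqrt(-231222292 + 14957) = sqrt(-231207335) = I*sqrt(231207335)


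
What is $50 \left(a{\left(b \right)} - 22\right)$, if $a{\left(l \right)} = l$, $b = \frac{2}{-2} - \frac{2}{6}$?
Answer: $- \frac{3500}{3} \approx -1166.7$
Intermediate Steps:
$b = - \frac{4}{3}$ ($b = 2 \left(- \frac{1}{2}\right) - \frac{1}{3} = -1 - \frac{1}{3} = - \frac{4}{3} \approx -1.3333$)
$50 \left(a{\left(b \right)} - 22\right) = 50 \left(- \frac{4}{3} - 22\right) = 50 \left(- \frac{70}{3}\right) = - \frac{3500}{3}$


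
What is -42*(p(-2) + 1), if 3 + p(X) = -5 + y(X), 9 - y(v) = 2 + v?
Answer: -84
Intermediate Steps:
y(v) = 7 - v (y(v) = 9 - (2 + v) = 9 + (-2 - v) = 7 - v)
p(X) = -1 - X (p(X) = -3 + (-5 + (7 - X)) = -3 + (2 - X) = -1 - X)
-42*(p(-2) + 1) = -42*((-1 - 1*(-2)) + 1) = -42*((-1 + 2) + 1) = -42*(1 + 1) = -42*2 = -84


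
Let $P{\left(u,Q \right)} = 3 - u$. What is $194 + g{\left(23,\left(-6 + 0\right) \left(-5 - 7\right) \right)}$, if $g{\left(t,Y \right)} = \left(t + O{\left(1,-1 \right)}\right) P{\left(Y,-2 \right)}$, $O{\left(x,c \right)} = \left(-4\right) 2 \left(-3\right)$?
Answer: $-3049$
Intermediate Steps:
$O{\left(x,c \right)} = 24$ ($O{\left(x,c \right)} = \left(-8\right) \left(-3\right) = 24$)
$g{\left(t,Y \right)} = \left(3 - Y\right) \left(24 + t\right)$ ($g{\left(t,Y \right)} = \left(t + 24\right) \left(3 - Y\right) = \left(24 + t\right) \left(3 - Y\right) = \left(3 - Y\right) \left(24 + t\right)$)
$194 + g{\left(23,\left(-6 + 0\right) \left(-5 - 7\right) \right)} = 194 - \left(-3 + \left(-6 + 0\right) \left(-5 - 7\right)\right) \left(24 + 23\right) = 194 - \left(-3 - -72\right) 47 = 194 - \left(-3 + 72\right) 47 = 194 - 69 \cdot 47 = 194 - 3243 = -3049$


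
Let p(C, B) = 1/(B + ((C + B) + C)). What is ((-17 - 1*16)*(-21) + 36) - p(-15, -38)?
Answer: 77275/106 ≈ 729.01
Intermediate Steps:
p(C, B) = 1/(2*B + 2*C) (p(C, B) = 1/(B + ((B + C) + C)) = 1/(B + (B + 2*C)) = 1/(2*B + 2*C))
((-17 - 1*16)*(-21) + 36) - p(-15, -38) = ((-17 - 1*16)*(-21) + 36) - 1/(2*(-38 - 15)) = ((-17 - 16)*(-21) + 36) - 1/(2*(-53)) = (-33*(-21) + 36) - (-1)/(2*53) = (693 + 36) - 1*(-1/106) = 729 + 1/106 = 77275/106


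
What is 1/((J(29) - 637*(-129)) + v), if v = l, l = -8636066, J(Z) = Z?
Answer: -1/8553864 ≈ -1.1691e-7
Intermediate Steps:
v = -8636066
1/((J(29) - 637*(-129)) + v) = 1/((29 - 637*(-129)) - 8636066) = 1/((29 + 82173) - 8636066) = 1/(82202 - 8636066) = 1/(-8553864) = -1/8553864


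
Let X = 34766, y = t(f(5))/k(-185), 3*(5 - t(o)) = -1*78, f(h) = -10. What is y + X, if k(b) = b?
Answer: 6431679/185 ≈ 34766.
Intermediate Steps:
t(o) = 31 (t(o) = 5 - (-1)*78/3 = 5 - ⅓*(-78) = 5 + 26 = 31)
y = -31/185 (y = 31/(-185) = 31*(-1/185) = -31/185 ≈ -0.16757)
y + X = -31/185 + 34766 = 6431679/185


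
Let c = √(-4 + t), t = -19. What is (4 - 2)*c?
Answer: 2*I*√23 ≈ 9.5917*I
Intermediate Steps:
c = I*√23 (c = √(-4 - 19) = √(-23) = I*√23 ≈ 4.7958*I)
(4 - 2)*c = (4 - 2)*(I*√23) = 2*(I*√23) = 2*I*√23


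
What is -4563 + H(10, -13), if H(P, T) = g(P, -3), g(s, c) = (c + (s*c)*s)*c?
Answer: -3654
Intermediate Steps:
g(s, c) = c*(c + c*s**2) (g(s, c) = (c + (c*s)*s)*c = (c + c*s**2)*c = c*(c + c*s**2))
H(P, T) = 9 + 9*P**2 (H(P, T) = (-3)**2*(1 + P**2) = 9*(1 + P**2) = 9 + 9*P**2)
-4563 + H(10, -13) = -4563 + (9 + 9*10**2) = -4563 + (9 + 9*100) = -4563 + (9 + 900) = -4563 + 909 = -3654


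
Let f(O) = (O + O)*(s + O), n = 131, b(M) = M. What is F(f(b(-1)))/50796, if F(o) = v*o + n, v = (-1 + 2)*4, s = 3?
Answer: 115/50796 ≈ 0.0022640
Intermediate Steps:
v = 4 (v = 1*4 = 4)
f(O) = 2*O*(3 + O) (f(O) = (O + O)*(3 + O) = (2*O)*(3 + O) = 2*O*(3 + O))
F(o) = 131 + 4*o (F(o) = 4*o + 131 = 131 + 4*o)
F(f(b(-1)))/50796 = (131 + 4*(2*(-1)*(3 - 1)))/50796 = (131 + 4*(2*(-1)*2))*(1/50796) = (131 + 4*(-4))*(1/50796) = (131 - 16)*(1/50796) = 115*(1/50796) = 115/50796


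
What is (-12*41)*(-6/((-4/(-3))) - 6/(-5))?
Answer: 8118/5 ≈ 1623.6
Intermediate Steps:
(-12*41)*(-6/((-4/(-3))) - 6/(-5)) = -492*(-6/((-4*(-⅓))) - 6*(-⅕)) = -492*(-6/4/3 + 6/5) = -492*(-6*¾ + 6/5) = -492*(-9/2 + 6/5) = -492*(-33/10) = 8118/5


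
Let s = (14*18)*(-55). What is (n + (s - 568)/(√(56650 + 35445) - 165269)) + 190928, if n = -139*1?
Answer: 2605582742000503/13656875133 + 7214*√92095/13656875133 ≈ 1.9079e+5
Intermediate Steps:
n = -139
s = -13860 (s = 252*(-55) = -13860)
(n + (s - 568)/(√(56650 + 35445) - 165269)) + 190928 = (-139 + (-13860 - 568)/(√(56650 + 35445) - 165269)) + 190928 = (-139 - 14428/(√92095 - 165269)) + 190928 = (-139 - 14428/(-165269 + √92095)) + 190928 = 190789 - 14428/(-165269 + √92095)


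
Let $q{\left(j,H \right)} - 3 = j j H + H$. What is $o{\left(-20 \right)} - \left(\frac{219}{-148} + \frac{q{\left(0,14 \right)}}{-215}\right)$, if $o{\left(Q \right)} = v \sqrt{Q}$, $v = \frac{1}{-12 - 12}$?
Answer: $\frac{49601}{31820} - \frac{i \sqrt{5}}{12} \approx 1.5588 - 0.18634 i$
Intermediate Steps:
$v = - \frac{1}{24}$ ($v = \frac{1}{-24} = - \frac{1}{24} \approx -0.041667$)
$q{\left(j,H \right)} = 3 + H + H j^{2}$ ($q{\left(j,H \right)} = 3 + \left(j j H + H\right) = 3 + \left(j^{2} H + H\right) = 3 + \left(H j^{2} + H\right) = 3 + \left(H + H j^{2}\right) = 3 + H + H j^{2}$)
$o{\left(Q \right)} = - \frac{\sqrt{Q}}{24}$
$o{\left(-20 \right)} - \left(\frac{219}{-148} + \frac{q{\left(0,14 \right)}}{-215}\right) = - \frac{\sqrt{-20}}{24} - \left(\frac{219}{-148} + \frac{3 + 14 + 14 \cdot 0^{2}}{-215}\right) = - \frac{2 i \sqrt{5}}{24} - \left(219 \left(- \frac{1}{148}\right) + \left(3 + 14 + 14 \cdot 0\right) \left(- \frac{1}{215}\right)\right) = - \frac{i \sqrt{5}}{12} - \left(- \frac{219}{148} + \left(3 + 14 + 0\right) \left(- \frac{1}{215}\right)\right) = - \frac{i \sqrt{5}}{12} - \left(- \frac{219}{148} + 17 \left(- \frac{1}{215}\right)\right) = - \frac{i \sqrt{5}}{12} - \left(- \frac{219}{148} - \frac{17}{215}\right) = - \frac{i \sqrt{5}}{12} - - \frac{49601}{31820} = - \frac{i \sqrt{5}}{12} + \frac{49601}{31820} = \frac{49601}{31820} - \frac{i \sqrt{5}}{12}$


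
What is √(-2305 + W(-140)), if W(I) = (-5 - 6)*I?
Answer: 3*I*√85 ≈ 27.659*I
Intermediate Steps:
W(I) = -11*I
√(-2305 + W(-140)) = √(-2305 - 11*(-140)) = √(-2305 + 1540) = √(-765) = 3*I*√85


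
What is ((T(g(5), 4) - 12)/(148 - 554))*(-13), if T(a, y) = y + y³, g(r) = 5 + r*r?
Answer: 52/29 ≈ 1.7931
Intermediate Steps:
g(r) = 5 + r²
((T(g(5), 4) - 12)/(148 - 554))*(-13) = (((4 + 4³) - 12)/(148 - 554))*(-13) = (((4 + 64) - 12)/(-406))*(-13) = ((68 - 12)*(-1/406))*(-13) = (56*(-1/406))*(-13) = -4/29*(-13) = 52/29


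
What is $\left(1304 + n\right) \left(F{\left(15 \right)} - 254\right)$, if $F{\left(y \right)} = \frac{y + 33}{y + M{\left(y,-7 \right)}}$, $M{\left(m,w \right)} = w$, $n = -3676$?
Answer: $588256$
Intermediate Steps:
$F{\left(y \right)} = \frac{33 + y}{-7 + y}$ ($F{\left(y \right)} = \frac{y + 33}{y - 7} = \frac{33 + y}{-7 + y}$)
$\left(1304 + n\right) \left(F{\left(15 \right)} - 254\right) = \left(1304 - 3676\right) \left(\frac{33 + 15}{-7 + 15} - 254\right) = - 2372 \left(\frac{1}{8} \cdot 48 - 254\right) = - 2372 \left(6 - 254\right) = \left(-2372\right) \left(-248\right) = 588256$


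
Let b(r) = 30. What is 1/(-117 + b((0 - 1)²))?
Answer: -1/87 ≈ -0.011494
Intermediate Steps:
1/(-117 + b((0 - 1)²)) = 1/(-117 + 30) = 1/(-87) = -1/87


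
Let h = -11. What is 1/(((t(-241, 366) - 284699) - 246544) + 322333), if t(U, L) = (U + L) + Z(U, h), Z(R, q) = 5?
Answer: -1/208780 ≈ -4.7897e-6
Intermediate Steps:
t(U, L) = 5 + L + U (t(U, L) = (U + L) + 5 = (L + U) + 5 = 5 + L + U)
1/(((t(-241, 366) - 284699) - 246544) + 322333) = 1/((((5 + 366 - 241) - 284699) - 246544) + 322333) = 1/(((130 - 284699) - 246544) + 322333) = 1/((-284569 - 246544) + 322333) = 1/(-531113 + 322333) = 1/(-208780) = -1/208780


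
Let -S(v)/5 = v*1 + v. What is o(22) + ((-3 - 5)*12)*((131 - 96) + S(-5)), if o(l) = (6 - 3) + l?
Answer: -8135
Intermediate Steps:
S(v) = -10*v (S(v) = -5*(v*1 + v) = -5*(v + v) = -10*v)
o(l) = 3 + l
o(22) + ((-3 - 5)*12)*((131 - 96) + S(-5)) = (3 + 22) + ((-3 - 5)*12)*((131 - 96) - 10*(-5)) = 25 + (-8*12)*(35 + 50) = 25 - 96*85 = 25 - 8160 = -8135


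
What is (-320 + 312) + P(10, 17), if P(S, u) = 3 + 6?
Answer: 1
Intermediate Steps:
P(S, u) = 9
(-320 + 312) + P(10, 17) = (-320 + 312) + 9 = -8 + 9 = 1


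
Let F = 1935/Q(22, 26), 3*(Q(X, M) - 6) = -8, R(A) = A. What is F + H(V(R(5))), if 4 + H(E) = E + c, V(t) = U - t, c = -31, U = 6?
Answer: 1093/2 ≈ 546.50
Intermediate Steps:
Q(X, M) = 10/3 (Q(X, M) = 6 + (1/3)*(-8) = 6 - 8/3 = 10/3)
V(t) = 6 - t
H(E) = -35 + E (H(E) = -4 + (E - 31) = -4 + (-31 + E) = -35 + E)
F = 1161/2 (F = 1935/(10/3) = 1935*(3/10) = 1161/2 ≈ 580.50)
F + H(V(R(5))) = 1161/2 + (-35 + (6 - 1*5)) = 1161/2 + (-35 + (6 - 5)) = 1161/2 + (-35 + 1) = 1161/2 - 34 = 1093/2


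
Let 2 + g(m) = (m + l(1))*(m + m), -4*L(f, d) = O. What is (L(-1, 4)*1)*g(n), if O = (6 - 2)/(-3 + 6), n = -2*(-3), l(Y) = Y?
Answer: -82/3 ≈ -27.333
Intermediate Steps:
n = 6
O = 4/3 ≈ 1.3333
L(f, d) = -⅓ (L(f, d) = -¼*4/3 = -⅓)
g(m) = -2 + 2*m*(1 + m) (g(m) = -2 + (m + 1)*(m + m) = -2 + (1 + m)*(2*m) = -2 + 2*m*(1 + m))
(L(-1, 4)*1)*g(n) = (-⅓*1)*(-2 + 2*6 + 2*6²) = -(-2 + 12 + 2*36)/3 = -(-2 + 12 + 72)/3 = -⅓*82 = -82/3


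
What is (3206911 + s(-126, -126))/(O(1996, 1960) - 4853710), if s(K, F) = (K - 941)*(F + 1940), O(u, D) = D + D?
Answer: -1271373/4849790 ≈ -0.26215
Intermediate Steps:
O(u, D) = 2*D
s(K, F) = (-941 + K)*(1940 + F)
(3206911 + s(-126, -126))/(O(1996, 1960) - 4853710) = (3206911 + (-1825540 - 941*(-126) + 1940*(-126) - 126*(-126)))/(2*1960 - 4853710) = (3206911 + (-1825540 + 118566 - 244440 + 15876))/(3920 - 4853710) = (3206911 - 1935538)/(-4849790) = 1271373*(-1/4849790) = -1271373/4849790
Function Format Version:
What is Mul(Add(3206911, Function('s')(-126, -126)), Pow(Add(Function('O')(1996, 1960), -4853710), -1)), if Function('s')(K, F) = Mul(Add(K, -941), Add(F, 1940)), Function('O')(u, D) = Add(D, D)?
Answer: Rational(-1271373, 4849790) ≈ -0.26215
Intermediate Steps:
Function('O')(u, D) = Mul(2, D)
Function('s')(K, F) = Mul(Add(-941, K), Add(1940, F))
Mul(Add(3206911, Function('s')(-126, -126)), Pow(Add(Function('O')(1996, 1960), -4853710), -1)) = Mul(Add(3206911, Add(-1825540, Mul(-941, -126), Mul(1940, -126), Mul(-126, -126))), Pow(Add(Mul(2, 1960), -4853710), -1)) = Mul(Add(3206911, Add(-1825540, 118566, -244440, 15876)), Pow(Add(3920, -4853710), -1)) = Mul(Add(3206911, -1935538), Pow(-4849790, -1)) = Mul(1271373, Rational(-1, 4849790)) = Rational(-1271373, 4849790)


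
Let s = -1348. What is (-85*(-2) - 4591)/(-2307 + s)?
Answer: 4421/3655 ≈ 1.2096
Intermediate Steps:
(-85*(-2) - 4591)/(-2307 + s) = (-85*(-2) - 4591)/(-2307 - 1348) = (170 - 4591)/(-3655) = -4421*(-1/3655) = 4421/3655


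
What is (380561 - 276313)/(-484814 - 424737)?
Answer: -104248/909551 ≈ -0.11461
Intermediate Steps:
(380561 - 276313)/(-484814 - 424737) = 104248/(-909551) = 104248*(-1/909551) = -104248/909551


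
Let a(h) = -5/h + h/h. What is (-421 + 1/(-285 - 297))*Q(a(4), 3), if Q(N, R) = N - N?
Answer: 0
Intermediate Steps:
a(h) = 1 - 5/h (a(h) = -5/h + 1 = 1 - 5/h)
Q(N, R) = 0
(-421 + 1/(-285 - 297))*Q(a(4), 3) = (-421 + 1/(-285 - 297))*0 = (-421 + 1/(-582))*0 = (-421 - 1/582)*0 = -245023/582*0 = 0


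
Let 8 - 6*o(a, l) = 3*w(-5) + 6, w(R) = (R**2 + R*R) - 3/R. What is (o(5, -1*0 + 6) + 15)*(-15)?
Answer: 299/2 ≈ 149.50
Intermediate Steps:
w(R) = -3/R + 2*R**2 (w(R) = (R**2 + R**2) - 3/R = 2*R**2 - 3/R = -3/R + 2*R**2)
o(a, l) = -749/30 (o(a, l) = 4/3 - (3*((-3 + 2*(-5)**3)/(-5)) + 6)/6 = 4/3 - (3*(-(-3 + 2*(-125))/5) + 6)/6 = 4/3 - (3*(-(-3 - 250)/5) + 6)/6 = 4/3 - (3*(-1/5*(-253)) + 6)/6 = 4/3 - (3*(253/5) + 6)/6 = 4/3 - (759/5 + 6)/6 = 4/3 - 1/6*789/5 = 4/3 - 263/10 = -749/30)
(o(5, -1*0 + 6) + 15)*(-15) = (-749/30 + 15)*(-15) = -299/30*(-15) = 299/2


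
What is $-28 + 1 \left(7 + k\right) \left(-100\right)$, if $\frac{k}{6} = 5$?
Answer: $-3728$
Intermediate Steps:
$k = 30$ ($k = 6 \cdot 5 = 30$)
$-28 + 1 \left(7 + k\right) \left(-100\right) = -28 + 1 \left(7 + 30\right) \left(-100\right) = -28 + 1 \cdot 37 \left(-100\right) = -28 + 37 \left(-100\right) = -28 - 3700 = -3728$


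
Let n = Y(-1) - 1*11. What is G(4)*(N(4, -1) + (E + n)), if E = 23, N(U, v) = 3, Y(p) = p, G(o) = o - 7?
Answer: -42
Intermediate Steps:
G(o) = -7 + o
n = -12 (n = -1 - 1*11 = -1 - 11 = -12)
G(4)*(N(4, -1) + (E + n)) = (-7 + 4)*(3 + (23 - 12)) = -3*(3 + 11) = -3*14 = -42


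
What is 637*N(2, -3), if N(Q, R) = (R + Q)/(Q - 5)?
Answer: 637/3 ≈ 212.33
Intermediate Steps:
N(Q, R) = (Q + R)/(-5 + Q)
637*N(2, -3) = 637*((2 - 3)/(-5 + 2)) = 637*(-1/(-3)) = 637*(-1/3*(-1)) = 637*(1/3) = 637/3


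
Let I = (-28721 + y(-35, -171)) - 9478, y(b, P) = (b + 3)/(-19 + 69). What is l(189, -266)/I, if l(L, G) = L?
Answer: -4725/954991 ≈ -0.0049477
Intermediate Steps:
y(b, P) = 3/50 + b/50 (y(b, P) = (3 + b)/50 = (3 + b)*(1/50) = 3/50 + b/50)
I = -954991/25 (I = (-28721 + (3/50 + (1/50)*(-35))) - 9478 = (-28721 + (3/50 - 7/10)) - 9478 = (-28721 - 16/25) - 9478 = -718041/25 - 9478 = -954991/25 ≈ -38200.)
l(189, -266)/I = 189/(-954991/25) = 189*(-25/954991) = -4725/954991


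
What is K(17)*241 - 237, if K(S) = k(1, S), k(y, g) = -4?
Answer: -1201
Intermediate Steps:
K(S) = -4
K(17)*241 - 237 = -4*241 - 237 = -964 - 237 = -1201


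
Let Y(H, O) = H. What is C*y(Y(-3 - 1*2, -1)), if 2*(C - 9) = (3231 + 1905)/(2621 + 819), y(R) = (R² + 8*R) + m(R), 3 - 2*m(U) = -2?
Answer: -20955/172 ≈ -121.83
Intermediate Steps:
m(U) = 5/2 (m(U) = 3/2 - ½*(-2) = 3/2 + 1 = 5/2)
y(R) = 5/2 + R² + 8*R (y(R) = (R² + 8*R) + 5/2 = 5/2 + R² + 8*R)
C = 4191/430 (C = 9 + ((3231 + 1905)/(2621 + 819))/2 = 9 + (5136/3440)/2 = 9 + (5136*(1/3440))/2 = 9 + (½)*(321/215) = 9 + 321/430 = 4191/430 ≈ 9.7465)
C*y(Y(-3 - 1*2, -1)) = 4191*(5/2 + (-3 - 1*2)² + 8*(-3 - 1*2))/430 = 4191*(5/2 + (-3 - 2)² + 8*(-3 - 2))/430 = 4191*(5/2 + (-5)² + 8*(-5))/430 = 4191*(5/2 + 25 - 40)/430 = (4191/430)*(-25/2) = -20955/172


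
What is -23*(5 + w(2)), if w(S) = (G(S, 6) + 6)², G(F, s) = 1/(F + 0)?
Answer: -4347/4 ≈ -1086.8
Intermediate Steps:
G(F, s) = 1/F
w(S) = (6 + 1/S)² (w(S) = (1/S + 6)² = (6 + 1/S)²)
-23*(5 + w(2)) = -23*(5 + (1 + 6*2)²/2²) = -23*(5 + (1 + 12)²/4) = -23*(5 + (¼)*13²) = -23*(5 + (¼)*169) = -23*(5 + 169/4) = -23*189/4 = -4347/4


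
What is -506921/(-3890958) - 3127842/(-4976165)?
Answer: 14692824390601/19362049016070 ≈ 0.75885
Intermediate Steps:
-506921/(-3890958) - 3127842/(-4976165) = -506921*(-1/3890958) - 3127842*(-1/4976165) = 506921/3890958 + 3127842/4976165 = 14692824390601/19362049016070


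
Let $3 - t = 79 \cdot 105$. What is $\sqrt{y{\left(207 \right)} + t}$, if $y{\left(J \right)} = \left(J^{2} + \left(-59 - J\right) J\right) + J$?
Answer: $i \sqrt{20298} \approx 142.47 i$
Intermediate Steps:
$y{\left(J \right)} = J + J^{2} + J \left(-59 - J\right)$ ($y{\left(J \right)} = \left(J^{2} + J \left(-59 - J\right)\right) + J = J + J^{2} + J \left(-59 - J\right)$)
$t = -8292$ ($t = 3 - 79 \cdot 105 = 3 - 8295 = -8292$)
$\sqrt{y{\left(207 \right)} + t} = \sqrt{\left(-58\right) 207 - 8292} = \sqrt{-12006 - 8292} = \sqrt{-20298} = i \sqrt{20298}$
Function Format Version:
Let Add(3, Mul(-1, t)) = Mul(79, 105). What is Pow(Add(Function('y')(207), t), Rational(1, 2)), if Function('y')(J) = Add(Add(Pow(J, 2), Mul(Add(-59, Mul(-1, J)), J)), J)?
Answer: Mul(I, Pow(20298, Rational(1, 2))) ≈ Mul(142.47, I)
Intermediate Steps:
Function('y')(J) = Add(J, Pow(J, 2), Mul(J, Add(-59, Mul(-1, J)))) (Function('y')(J) = Add(Add(Pow(J, 2), Mul(J, Add(-59, Mul(-1, J)))), J) = Add(J, Pow(J, 2), Mul(J, Add(-59, Mul(-1, J)))))
t = -8292 (t = Add(3, Mul(-1, Mul(79, 105))) = Add(3, Mul(-1, 8295)) = Add(3, -8295) = -8292)
Pow(Add(Function('y')(207), t), Rational(1, 2)) = Pow(Add(Mul(-58, 207), -8292), Rational(1, 2)) = Pow(Add(-12006, -8292), Rational(1, 2)) = Pow(-20298, Rational(1, 2)) = Mul(I, Pow(20298, Rational(1, 2)))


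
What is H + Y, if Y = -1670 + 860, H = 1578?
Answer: 768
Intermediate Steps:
Y = -810
H + Y = 1578 - 810 = 768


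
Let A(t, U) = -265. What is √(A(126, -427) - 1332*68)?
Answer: I*√90841 ≈ 301.4*I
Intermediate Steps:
√(A(126, -427) - 1332*68) = √(-265 - 1332*68) = √(-265 - 90576) = √(-90841) = I*√90841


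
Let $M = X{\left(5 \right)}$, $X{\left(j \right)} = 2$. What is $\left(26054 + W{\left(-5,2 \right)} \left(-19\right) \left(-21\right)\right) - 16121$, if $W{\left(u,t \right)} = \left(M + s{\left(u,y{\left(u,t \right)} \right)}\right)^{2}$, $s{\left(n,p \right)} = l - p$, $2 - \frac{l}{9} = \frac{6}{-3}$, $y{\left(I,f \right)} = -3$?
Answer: $680652$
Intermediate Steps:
$l = 36$ ($l = 18 - 9 \frac{6}{-3} = 18 - 9 \cdot 6 \left(- \frac{1}{3}\right) = 18 - -18 = 18 + 18 = 36$)
$s{\left(n,p \right)} = 36 - p$
$M = 2$
$W{\left(u,t \right)} = 1681$ ($W{\left(u,t \right)} = \left(2 + \left(36 - -3\right)\right)^{2} = \left(2 + \left(36 + 3\right)\right)^{2} = \left(2 + 39\right)^{2} = 41^{2} = 1681$)
$\left(26054 + W{\left(-5,2 \right)} \left(-19\right) \left(-21\right)\right) - 16121 = \left(26054 + 1681 \left(-19\right) \left(-21\right)\right) - 16121 = \left(26054 - -670719\right) - 16121 = \left(26054 + 670719\right) - 16121 = 696773 - 16121 = 680652$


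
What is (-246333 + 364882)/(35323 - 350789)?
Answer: -118549/315466 ≈ -0.37579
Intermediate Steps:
(-246333 + 364882)/(35323 - 350789) = 118549/(-315466) = 118549*(-1/315466) = -118549/315466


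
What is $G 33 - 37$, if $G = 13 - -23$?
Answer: $1151$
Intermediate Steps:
$G = 36$ ($G = 13 + 23 = 36$)
$G 33 - 37 = 36 \cdot 33 - 37 = 1188 - 37 = 1151$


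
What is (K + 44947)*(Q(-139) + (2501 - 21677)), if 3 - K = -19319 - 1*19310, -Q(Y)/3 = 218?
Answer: -1657371570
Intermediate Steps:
Q(Y) = -654 (Q(Y) = -3*218 = -654)
K = 38632 (K = 3 - (-19319 - 1*19310) = 3 - (-19319 - 19310) = 3 - 1*(-38629) = 3 + 38629 = 38632)
(K + 44947)*(Q(-139) + (2501 - 21677)) = (38632 + 44947)*(-654 + (2501 - 21677)) = 83579*(-654 - 19176) = 83579*(-19830) = -1657371570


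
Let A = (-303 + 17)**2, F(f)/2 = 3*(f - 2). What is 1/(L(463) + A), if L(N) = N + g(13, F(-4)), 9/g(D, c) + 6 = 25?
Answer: 19/1562930 ≈ 1.2157e-5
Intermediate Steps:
F(f) = -12 + 6*f (F(f) = 2*(3*(f - 2)) = 2*(3*(-2 + f)) = 2*(-6 + 3*f) = -12 + 6*f)
g(D, c) = 9/19 (g(D, c) = 9/(-6 + 25) = 9/19)
L(N) = 9/19 + N (L(N) = N + 9/19 = 9/19 + N)
A = 81796 (A = (-286)**2 = 81796)
1/(L(463) + A) = 1/((9/19 + 463) + 81796) = 1/(8806/19 + 81796) = 1/(1562930/19) = 19/1562930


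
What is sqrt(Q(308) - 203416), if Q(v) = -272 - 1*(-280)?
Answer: 4*I*sqrt(12713) ≈ 451.01*I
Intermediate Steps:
Q(v) = 8 (Q(v) = -272 + 280 = 8)
sqrt(Q(308) - 203416) = sqrt(8 - 203416) = sqrt(-203408) = 4*I*sqrt(12713)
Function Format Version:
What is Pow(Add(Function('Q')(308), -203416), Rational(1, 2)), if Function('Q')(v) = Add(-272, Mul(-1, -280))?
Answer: Mul(4, I, Pow(12713, Rational(1, 2))) ≈ Mul(451.01, I)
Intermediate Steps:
Function('Q')(v) = 8 (Function('Q')(v) = Add(-272, 280) = 8)
Pow(Add(Function('Q')(308), -203416), Rational(1, 2)) = Pow(Add(8, -203416), Rational(1, 2)) = Pow(-203408, Rational(1, 2)) = Mul(4, I, Pow(12713, Rational(1, 2)))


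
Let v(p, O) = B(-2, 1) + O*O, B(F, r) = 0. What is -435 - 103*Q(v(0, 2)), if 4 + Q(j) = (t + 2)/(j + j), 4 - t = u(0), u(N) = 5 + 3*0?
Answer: -287/8 ≈ -35.875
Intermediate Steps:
u(N) = 5 (u(N) = 5 + 0 = 5)
t = -1 (t = 4 - 1*5 = 4 - 5 = -1)
v(p, O) = O² (v(p, O) = 0 + O*O = 0 + O² = O²)
Q(j) = -4 + 1/(2*j) (Q(j) = -4 + (-1 + 2)/(j + j) = -4 + 1/(2*j))
-435 - 103*Q(v(0, 2)) = -435 - 103*(-4 + 1/(2*(2²))) = -435 - 103*(-4 + (½)/4) = -435 - 103*(-4 + (½)*(¼)) = -435 - 103*(-4 + ⅛) = -435 - 103*(-31/8) = -435 + 3193/8 = -287/8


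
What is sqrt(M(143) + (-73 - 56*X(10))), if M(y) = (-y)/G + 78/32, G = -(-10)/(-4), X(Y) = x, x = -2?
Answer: sqrt(39455)/20 ≈ 9.9316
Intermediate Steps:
X(Y) = -2
G = -5/2 (G = -(-10)*(-1)/4 = -2*5/4 = -5/2 ≈ -2.5000)
M(y) = 39/16 + 2*y/5 (M(y) = (-y)/(-5/2) + 78/32 = -y*(-2/5) + 78*(1/32) = 2*y/5 + 39/16 = 39/16 + 2*y/5)
sqrt(M(143) + (-73 - 56*X(10))) = sqrt((39/16 + (2/5)*143) + (-73 - 56*(-2))) = sqrt((39/16 + 286/5) + (-73 + 112)) = sqrt(4771/80 + 39) = sqrt(7891/80) = sqrt(39455)/20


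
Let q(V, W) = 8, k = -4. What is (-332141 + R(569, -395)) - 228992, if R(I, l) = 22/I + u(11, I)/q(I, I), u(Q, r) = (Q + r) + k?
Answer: -319243687/569 ≈ -5.6106e+5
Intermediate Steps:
k = -4 (k = -1*4 = -4)
u(Q, r) = -4 + Q + r (u(Q, r) = (Q + r) - 4 = -4 + Q + r)
R(I, l) = 7/8 + 22/I + I/8 (R(I, l) = 22/I + (-4 + 11 + I)/8 = 22/I + (7 + I)*(1/8) = 22/I + (7/8 + I/8) = 7/8 + 22/I + I/8)
(-332141 + R(569, -395)) - 228992 = (-332141 + (1/8)*(176 + 569*(7 + 569))/569) - 228992 = (-332141 + (1/8)*(1/569)*(176 + 569*576)) - 228992 = (-332141 + (1/8)*(1/569)*(176 + 327744)) - 228992 = (-332141 + (1/8)*(1/569)*327920) - 228992 = (-332141 + 40990/569) - 228992 = -188947239/569 - 228992 = -319243687/569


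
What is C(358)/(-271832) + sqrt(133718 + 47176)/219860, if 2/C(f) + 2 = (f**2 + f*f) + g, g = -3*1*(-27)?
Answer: -1/34849813812 + sqrt(180894)/219860 ≈ 0.0019345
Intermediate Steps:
g = 81 (g = -3*(-27) = 81)
C(f) = 2/(79 + 2*f**2) (C(f) = 2/(-2 + ((f**2 + f*f) + 81)) = 2/(-2 + ((f**2 + f**2) + 81)) = 2/(-2 + (2*f**2 + 81)) = 2/(-2 + (81 + 2*f**2)) = 2/(79 + 2*f**2))
C(358)/(-271832) + sqrt(133718 + 47176)/219860 = (2/(79 + 2*358**2))/(-271832) + sqrt(133718 + 47176)/219860 = (2/(79 + 2*128164))*(-1/271832) + sqrt(180894)*(1/219860) = (2/(79 + 256328))*(-1/271832) + sqrt(180894)/219860 = (2/256407)*(-1/271832) + sqrt(180894)/219860 = -1/34849813812 + sqrt(180894)/219860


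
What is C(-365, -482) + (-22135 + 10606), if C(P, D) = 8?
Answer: -11521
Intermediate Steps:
C(-365, -482) + (-22135 + 10606) = 8 + (-22135 + 10606) = 8 - 11529 = -11521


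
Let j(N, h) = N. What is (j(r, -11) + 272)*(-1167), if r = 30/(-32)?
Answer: -5061279/16 ≈ -3.1633e+5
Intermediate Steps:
r = -15/16 (r = 30*(-1/32) = -15/16 ≈ -0.93750)
(j(r, -11) + 272)*(-1167) = (-15/16 + 272)*(-1167) = (4337/16)*(-1167) = -5061279/16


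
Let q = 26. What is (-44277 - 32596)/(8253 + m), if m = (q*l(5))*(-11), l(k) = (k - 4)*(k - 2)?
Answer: -76873/7395 ≈ -10.395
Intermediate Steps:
l(k) = (-4 + k)*(-2 + k)
m = -858 (m = (26*(8 + 5² - 6*5))*(-11) = (26*(8 + 25 - 30))*(-11) = (26*3)*(-11) = 78*(-11) = -858)
(-44277 - 32596)/(8253 + m) = (-44277 - 32596)/(8253 - 858) = -76873/7395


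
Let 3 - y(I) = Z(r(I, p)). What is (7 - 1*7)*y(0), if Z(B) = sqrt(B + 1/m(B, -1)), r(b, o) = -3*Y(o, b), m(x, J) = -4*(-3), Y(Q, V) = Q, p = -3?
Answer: 0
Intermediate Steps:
m(x, J) = 12
r(b, o) = -3*o
Z(B) = sqrt(1/12 + B) (Z(B) = sqrt(B + 1/12) = sqrt(1/12 + B))
y(I) = 3 - sqrt(327)/6 (y(I) = 3 - sqrt(3 + 36*(-3*(-3)))/6 = 3 - sqrt(3 + 36*9)/6 = 3 - sqrt(3 + 324)/6 = 3 - sqrt(327)/6)
(7 - 1*7)*y(0) = (7 - 1*7)*(3 - sqrt(327)/6) = (7 - 7)*(3 - sqrt(327)/6) = 0*(3 - sqrt(327)/6) = 0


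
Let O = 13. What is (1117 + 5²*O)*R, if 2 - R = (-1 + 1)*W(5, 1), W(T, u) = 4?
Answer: 2884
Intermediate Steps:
R = 2 (R = 2 - (-1 + 1)*4 = 2 - 0*4 = 2 - 1*0 = 2 + 0 = 2)
(1117 + 5²*O)*R = (1117 + 5²*13)*2 = (1117 + 25*13)*2 = (1117 + 325)*2 = 1442*2 = 2884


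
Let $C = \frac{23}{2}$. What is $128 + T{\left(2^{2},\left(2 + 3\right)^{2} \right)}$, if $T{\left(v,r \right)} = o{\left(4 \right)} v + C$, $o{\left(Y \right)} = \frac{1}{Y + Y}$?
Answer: $140$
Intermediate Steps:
$C = \frac{23}{2}$ ($C = 23 \cdot \frac{1}{2} = \frac{23}{2} \approx 11.5$)
$o{\left(Y \right)} = \frac{1}{2 Y}$
$T{\left(v,r \right)} = \frac{23}{2} + \frac{v}{8}$ ($T{\left(v,r \right)} = \frac{1}{2 \cdot 4} v + \frac{23}{2} = \frac{1}{2} \cdot \frac{1}{4} v + \frac{23}{2} = \frac{v}{8} + \frac{23}{2} = \frac{23}{2} + \frac{v}{8}$)
$128 + T{\left(2^{2},\left(2 + 3\right)^{2} \right)} = 128 + \left(\frac{23}{2} + \frac{2^{2}}{8}\right) = 128 + \left(\frac{23}{2} + \frac{1}{8} \cdot 4\right) = 128 + \left(\frac{23}{2} + \frac{1}{2}\right) = 128 + 12 = 140$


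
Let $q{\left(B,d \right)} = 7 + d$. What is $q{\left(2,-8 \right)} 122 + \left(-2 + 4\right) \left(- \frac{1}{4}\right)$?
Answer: $- \frac{245}{2} \approx -122.5$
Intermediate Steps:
$q{\left(2,-8 \right)} 122 + \left(-2 + 4\right) \left(- \frac{1}{4}\right) = \left(7 - 8\right) 122 + \left(-2 + 4\right) \left(- \frac{1}{4}\right) = \left(-1\right) 122 + 2 \left(\left(-1\right) \frac{1}{4}\right) = -122 + 2 \left(- \frac{1}{4}\right) = -122 - \frac{1}{2} = - \frac{245}{2}$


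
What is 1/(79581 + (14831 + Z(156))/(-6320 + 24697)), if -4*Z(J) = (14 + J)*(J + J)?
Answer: 18377/1462461608 ≈ 1.2566e-5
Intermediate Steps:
Z(J) = -J*(14 + J)/2 (Z(J) = -(14 + J)*(J + J)/4 = -(14 + J)*2*J/4 = -J*(14 + J)/2)
1/(79581 + (14831 + Z(156))/(-6320 + 24697)) = 1/(79581 + (14831 - ½*156*(14 + 156))/(-6320 + 24697)) = 1/(79581 + (14831 - ½*156*170)/18377) = 1/(79581 + (14831 - 13260)*(1/18377)) = 1/(79581 + 1571*(1/18377)) = 1/(79581 + 1571/18377) = 1/(1462461608/18377) = 18377/1462461608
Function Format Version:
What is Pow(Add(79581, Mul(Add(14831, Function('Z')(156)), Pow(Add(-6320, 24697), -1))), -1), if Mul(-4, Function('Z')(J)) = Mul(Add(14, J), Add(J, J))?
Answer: Rational(18377, 1462461608) ≈ 1.2566e-5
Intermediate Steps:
Function('Z')(J) = Mul(Rational(-1, 2), J, Add(14, J)) (Function('Z')(J) = Mul(Rational(-1, 4), Mul(Add(14, J), Add(J, J))) = Mul(Rational(-1, 4), Mul(Add(14, J), Mul(2, J))) = Mul(Rational(-1, 4), Mul(2, J, Add(14, J))) = Mul(Rational(-1, 2), J, Add(14, J)))
Pow(Add(79581, Mul(Add(14831, Function('Z')(156)), Pow(Add(-6320, 24697), -1))), -1) = Pow(Add(79581, Mul(Add(14831, Mul(Rational(-1, 2), 156, Add(14, 156))), Pow(Add(-6320, 24697), -1))), -1) = Pow(Add(79581, Mul(Add(14831, Mul(Rational(-1, 2), 156, 170)), Pow(18377, -1))), -1) = Pow(Add(79581, Mul(Add(14831, -13260), Rational(1, 18377))), -1) = Pow(Add(79581, Mul(1571, Rational(1, 18377))), -1) = Pow(Add(79581, Rational(1571, 18377)), -1) = Pow(Rational(1462461608, 18377), -1) = Rational(18377, 1462461608)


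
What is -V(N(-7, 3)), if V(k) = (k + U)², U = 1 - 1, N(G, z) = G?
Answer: -49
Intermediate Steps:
U = 0
V(k) = k² (V(k) = (k + 0)² = k²)
-V(N(-7, 3)) = -1*(-7)² = -1*49 = -49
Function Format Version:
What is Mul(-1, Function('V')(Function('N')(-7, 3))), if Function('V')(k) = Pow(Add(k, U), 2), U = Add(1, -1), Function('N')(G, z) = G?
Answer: -49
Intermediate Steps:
U = 0
Function('V')(k) = Pow(k, 2) (Function('V')(k) = Pow(Add(k, 0), 2) = Pow(k, 2))
Mul(-1, Function('V')(Function('N')(-7, 3))) = Mul(-1, Pow(-7, 2)) = Mul(-1, 49) = -49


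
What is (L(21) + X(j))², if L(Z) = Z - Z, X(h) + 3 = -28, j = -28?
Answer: 961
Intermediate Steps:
X(h) = -31 (X(h) = -3 - 28 = -31)
L(Z) = 0
(L(21) + X(j))² = (0 - 31)² = (-31)² = 961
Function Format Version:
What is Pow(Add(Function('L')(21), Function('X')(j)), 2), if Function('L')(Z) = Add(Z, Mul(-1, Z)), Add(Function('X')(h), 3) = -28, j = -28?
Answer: 961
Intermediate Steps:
Function('X')(h) = -31 (Function('X')(h) = Add(-3, -28) = -31)
Function('L')(Z) = 0
Pow(Add(Function('L')(21), Function('X')(j)), 2) = Pow(Add(0, -31), 2) = Pow(-31, 2) = 961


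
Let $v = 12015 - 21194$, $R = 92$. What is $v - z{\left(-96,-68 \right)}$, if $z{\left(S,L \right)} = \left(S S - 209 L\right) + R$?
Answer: $-32699$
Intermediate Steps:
$z{\left(S,L \right)} = 92 + S^{2} - 209 L$ ($z{\left(S,L \right)} = \left(S S - 209 L\right) + 92 = \left(S^{2} - 209 L\right) + 92 = 92 + S^{2} - 209 L$)
$v = -9179$ ($v = 12015 - 21194 = -9179$)
$v - z{\left(-96,-68 \right)} = -9179 - \left(92 + \left(-96\right)^{2} - -14212\right) = -9179 - \left(92 + 9216 + 14212\right) = -9179 - 23520 = -32699$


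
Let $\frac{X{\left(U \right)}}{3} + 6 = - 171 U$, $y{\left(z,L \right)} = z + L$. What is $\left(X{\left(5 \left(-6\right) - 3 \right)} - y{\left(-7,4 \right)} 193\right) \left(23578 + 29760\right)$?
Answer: $932881620$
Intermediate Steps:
$y{\left(z,L \right)} = L + z$
$X{\left(U \right)} = -18 - 513 U$ ($X{\left(U \right)} = -18 + 3 \left(- 171 U\right) = -18 - 513 U$)
$\left(X{\left(5 \left(-6\right) - 3 \right)} - y{\left(-7,4 \right)} 193\right) \left(23578 + 29760\right) = \left(\left(-18 - 513 \left(5 \left(-6\right) - 3\right)\right) - \left(4 - 7\right) 193\right) \left(23578 + 29760\right) = \left(\left(-18 - 513 \left(-30 - 3\right)\right) - \left(-3\right) 193\right) 53338 = \left(\left(-18 - -16929\right) - -579\right) 53338 = \left(\left(-18 + 16929\right) + 579\right) 53338 = \left(16911 + 579\right) 53338 = 17490 \cdot 53338 = 932881620$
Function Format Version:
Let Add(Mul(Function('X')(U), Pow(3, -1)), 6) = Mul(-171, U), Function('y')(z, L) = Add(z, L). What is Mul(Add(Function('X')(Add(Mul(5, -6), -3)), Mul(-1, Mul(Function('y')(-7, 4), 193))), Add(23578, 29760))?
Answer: 932881620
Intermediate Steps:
Function('y')(z, L) = Add(L, z)
Function('X')(U) = Add(-18, Mul(-513, U)) (Function('X')(U) = Add(-18, Mul(3, Mul(-171, U))) = Add(-18, Mul(-513, U)))
Mul(Add(Function('X')(Add(Mul(5, -6), -3)), Mul(-1, Mul(Function('y')(-7, 4), 193))), Add(23578, 29760)) = Mul(Add(Add(-18, Mul(-513, Add(Mul(5, -6), -3))), Mul(-1, Mul(Add(4, -7), 193))), Add(23578, 29760)) = Mul(Add(Add(-18, Mul(-513, Add(-30, -3))), Mul(-1, Mul(-3, 193))), 53338) = Mul(Add(Add(-18, Mul(-513, -33)), Mul(-1, -579)), 53338) = Mul(Add(Add(-18, 16929), 579), 53338) = Mul(Add(16911, 579), 53338) = Mul(17490, 53338) = 932881620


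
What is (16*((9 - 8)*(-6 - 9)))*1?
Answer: -240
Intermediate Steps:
(16*((9 - 8)*(-6 - 9)))*1 = (16*(1*(-15)))*1 = (16*(-15))*1 = -240*1 = -240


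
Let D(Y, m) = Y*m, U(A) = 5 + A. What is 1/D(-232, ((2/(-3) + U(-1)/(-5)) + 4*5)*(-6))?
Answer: 5/128992 ≈ 3.8762e-5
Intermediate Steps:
1/D(-232, ((2/(-3) + U(-1)/(-5)) + 4*5)*(-6)) = 1/(-232*((2/(-3) + (5 - 1)/(-5)) + 4*5)*(-6)) = 1/(-232*((2*(-⅓) + 4*(-⅕)) + 20)*(-6)) = 1/(-232*((-⅔ - ⅘) + 20)*(-6)) = 1/(-232*(-22/15 + 20)*(-6)) = 1/(-64496*(-6)/15) = 1/(-232*(-556/5)) = 1/(128992/5) = 5/128992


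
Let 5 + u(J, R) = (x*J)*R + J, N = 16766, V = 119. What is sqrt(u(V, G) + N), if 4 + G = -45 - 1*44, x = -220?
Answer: 2*sqrt(612905) ≈ 1565.8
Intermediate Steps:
G = -93 (G = -4 + (-45 - 1*44) = -4 + (-45 - 44) = -4 - 89 = -93)
u(J, R) = -5 + J - 220*J*R (u(J, R) = -5 + ((-220*J)*R + J) = -5 + (-220*J*R + J) = -5 + (J - 220*J*R) = -5 + J - 220*J*R)
sqrt(u(V, G) + N) = sqrt((-5 + 119 - 220*119*(-93)) + 16766) = sqrt((-5 + 119 + 2434740) + 16766) = sqrt(2434854 + 16766) = sqrt(2451620) = 2*sqrt(612905)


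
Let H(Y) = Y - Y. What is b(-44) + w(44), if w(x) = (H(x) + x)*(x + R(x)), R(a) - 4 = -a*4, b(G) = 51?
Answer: -5581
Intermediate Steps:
R(a) = 4 - 4*a (R(a) = 4 - a*4 = 4 - 4*a)
H(Y) = 0
w(x) = x*(4 - 3*x) (w(x) = (0 + x)*(x + (4 - 4*x)) = x*(4 - 3*x))
b(-44) + w(44) = 51 + 44*(4 - 3*44) = 51 + 44*(4 - 132) = 51 + 44*(-128) = 51 - 5632 = -5581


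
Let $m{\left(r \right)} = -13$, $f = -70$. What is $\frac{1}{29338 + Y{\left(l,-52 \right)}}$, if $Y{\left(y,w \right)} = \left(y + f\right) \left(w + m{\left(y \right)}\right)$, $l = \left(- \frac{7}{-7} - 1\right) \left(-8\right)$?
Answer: $\frac{1}{33888} \approx 2.9509 \cdot 10^{-5}$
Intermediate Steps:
$l = 0$ ($l = \left(\left(-7\right) \left(- \frac{1}{7}\right) - 1\right) \left(-8\right) = \left(1 - 1\right) \left(-8\right) = 0 \left(-8\right) = 0$)
$Y{\left(y,w \right)} = \left(-70 + y\right) \left(-13 + w\right)$ ($Y{\left(y,w \right)} = \left(y - 70\right) \left(w - 13\right) = \left(-70 + y\right) \left(-13 + w\right)$)
$\frac{1}{29338 + Y{\left(l,-52 \right)}} = \frac{1}{29338 - -4550} = \frac{1}{29338 + \left(910 + 3640 + 0 + 0\right)} = \frac{1}{29338 + 4550} = \frac{1}{33888}$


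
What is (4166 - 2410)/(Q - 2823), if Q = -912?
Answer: -1756/3735 ≈ -0.47015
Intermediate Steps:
(4166 - 2410)/(Q - 2823) = (4166 - 2410)/(-912 - 2823) = 1756/(-3735) = 1756*(-1/3735) = -1756/3735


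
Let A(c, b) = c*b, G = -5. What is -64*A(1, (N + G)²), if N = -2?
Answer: -3136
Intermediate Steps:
A(c, b) = b*c
-64*A(1, (N + G)²) = -64*(-2 - 5)² = -64*(-7)² = -3136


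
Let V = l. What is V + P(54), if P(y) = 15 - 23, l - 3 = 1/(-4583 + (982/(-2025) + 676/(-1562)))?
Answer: -36249483860/7249580467 ≈ -5.0002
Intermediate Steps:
l = 21747159876/7249580467 (l = 3 + 1/(-4583 + (982/(-2025) + 676/(-1562))) = 3 + 1/(-4583 + (982*(-1/2025) + 676*(-1/1562))) = 3 + 1/(-4583 + (-982/2025 - 338/781)) = 3 + 1/(-4583 - 1451392/1581525) = 3 + 1/(-7249580467/1581525) = 3 - 1581525/7249580467 = 21747159876/7249580467 ≈ 2.9998)
V = 21747159876/7249580467 ≈ 2.9998
P(y) = -8
V + P(54) = 21747159876/7249580467 - 8 = -36249483860/7249580467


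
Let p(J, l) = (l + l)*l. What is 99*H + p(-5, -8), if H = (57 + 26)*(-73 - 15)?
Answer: -722968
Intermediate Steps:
p(J, l) = 2*l**2 (p(J, l) = (2*l)*l = 2*l**2)
H = -7304 (H = 83*(-88) = -7304)
99*H + p(-5, -8) = 99*(-7304) + 2*(-8)**2 = -723096 + 2*64 = -723096 + 128 = -722968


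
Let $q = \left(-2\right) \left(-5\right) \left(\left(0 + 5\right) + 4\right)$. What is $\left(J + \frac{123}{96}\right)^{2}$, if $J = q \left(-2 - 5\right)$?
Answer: $\frac{404774161}{1024} \approx 3.9529 \cdot 10^{5}$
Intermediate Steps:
$q = 90$ ($q = 10 \left(5 + 4\right) = 10 \cdot 9 = 90$)
$J = -630$ ($J = 90 \left(-2 - 5\right) = 90 \left(-7\right) = -630$)
$\left(J + \frac{123}{96}\right)^{2} = \left(-630 + \frac{123}{96}\right)^{2} = \left(-630 + 123 \cdot \frac{1}{96}\right)^{2} = \left(-630 + \frac{41}{32}\right)^{2} = \left(- \frac{20119}{32}\right)^{2} = \frac{404774161}{1024}$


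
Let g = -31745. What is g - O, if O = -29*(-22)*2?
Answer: -33021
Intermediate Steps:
O = 1276 (O = 638*2 = 1276)
g - O = -31745 - 1*1276 = -31745 - 1276 = -33021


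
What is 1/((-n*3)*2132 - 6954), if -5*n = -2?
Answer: -5/47562 ≈ -0.00010513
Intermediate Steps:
n = ⅖ (n = -⅕*(-2) = ⅖ ≈ 0.40000)
1/((-n*3)*2132 - 6954) = 1/((-1*⅖*3)*2132 - 6954) = 1/(-⅖*3*2132 - 6954) = 1/(-6/5*2132 - 6954) = 1/(-12792/5 - 6954) = 1/(-47562/5) = -5/47562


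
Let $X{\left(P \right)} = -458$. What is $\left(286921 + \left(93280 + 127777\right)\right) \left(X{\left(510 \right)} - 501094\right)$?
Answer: $-254777381856$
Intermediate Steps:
$\left(286921 + \left(93280 + 127777\right)\right) \left(X{\left(510 \right)} - 501094\right) = \left(286921 + \left(93280 + 127777\right)\right) \left(-458 - 501094\right) = \left(286921 + 221057\right) \left(-501552\right) = 507978 \left(-501552\right) = -254777381856$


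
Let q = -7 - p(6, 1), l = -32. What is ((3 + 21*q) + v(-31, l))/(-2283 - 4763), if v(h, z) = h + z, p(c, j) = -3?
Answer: 72/3523 ≈ 0.020437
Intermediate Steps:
q = -4 (q = -7 - 1*(-3) = -7 + 3 = -4)
((3 + 21*q) + v(-31, l))/(-2283 - 4763) = ((3 + 21*(-4)) + (-31 - 32))/(-2283 - 4763) = ((3 - 84) - 63)/(-7046) = (-81 - 63)*(-1/7046) = -144*(-1/7046) = 72/3523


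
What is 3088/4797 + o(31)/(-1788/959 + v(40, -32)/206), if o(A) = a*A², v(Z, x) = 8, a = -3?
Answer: 1366618167391/865033416 ≈ 1579.8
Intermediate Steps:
o(A) = -3*A²
3088/4797 + o(31)/(-1788/959 + v(40, -32)/206) = 3088/4797 + (-3*31²)/(-1788/959 + 8/206) = 3088*(1/4797) + (-3*961)/(-1788*1/959 + 8*(1/206)) = 3088/4797 - 2883/(-1788/959 + 4/103) = 3088/4797 - 2883/(-180328/98777) = 3088/4797 - 2883*(-98777/180328) = 3088/4797 + 284774091/180328 = 1366618167391/865033416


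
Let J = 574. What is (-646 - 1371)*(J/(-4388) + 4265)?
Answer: -18873317091/2194 ≈ -8.6022e+6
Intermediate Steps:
(-646 - 1371)*(J/(-4388) + 4265) = (-646 - 1371)*(574/(-4388) + 4265) = -2017*(574*(-1/4388) + 4265) = -2017*(-287/2194 + 4265) = -2017*9357123/2194 = -18873317091/2194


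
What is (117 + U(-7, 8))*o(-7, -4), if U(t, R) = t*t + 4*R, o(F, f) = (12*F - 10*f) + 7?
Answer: -7326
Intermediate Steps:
o(F, f) = 7 - 10*f + 12*F (o(F, f) = (-10*f + 12*F) + 7 = 7 - 10*f + 12*F)
U(t, R) = t**2 + 4*R
(117 + U(-7, 8))*o(-7, -4) = (117 + ((-7)**2 + 4*8))*(7 - 10*(-4) + 12*(-7)) = (117 + (49 + 32))*(7 + 40 - 84) = (117 + 81)*(-37) = 198*(-37) = -7326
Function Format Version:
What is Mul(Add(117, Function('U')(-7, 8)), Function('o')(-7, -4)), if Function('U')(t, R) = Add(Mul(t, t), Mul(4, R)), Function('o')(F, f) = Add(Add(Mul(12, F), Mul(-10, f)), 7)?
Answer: -7326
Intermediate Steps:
Function('o')(F, f) = Add(7, Mul(-10, f), Mul(12, F)) (Function('o')(F, f) = Add(Add(Mul(-10, f), Mul(12, F)), 7) = Add(7, Mul(-10, f), Mul(12, F)))
Function('U')(t, R) = Add(Pow(t, 2), Mul(4, R))
Mul(Add(117, Function('U')(-7, 8)), Function('o')(-7, -4)) = Mul(Add(117, Add(Pow(-7, 2), Mul(4, 8))), Add(7, Mul(-10, -4), Mul(12, -7))) = Mul(Add(117, Add(49, 32)), Add(7, 40, -84)) = Mul(Add(117, 81), -37) = Mul(198, -37) = -7326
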